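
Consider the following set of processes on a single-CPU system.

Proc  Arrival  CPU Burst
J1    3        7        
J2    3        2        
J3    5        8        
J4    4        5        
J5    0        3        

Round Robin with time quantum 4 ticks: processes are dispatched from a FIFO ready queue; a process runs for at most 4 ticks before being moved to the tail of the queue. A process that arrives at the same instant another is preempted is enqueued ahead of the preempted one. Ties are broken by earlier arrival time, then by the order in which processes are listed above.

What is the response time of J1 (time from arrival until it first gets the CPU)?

0

Gantt: | J5 0-3 | J1 3-7 | J2 7-9 | J4 9-13 | J3 13-17 | J1 17-20 | J4 20-21 | J3 21-25 |
Completion: J1=20  J2=9  J3=25  J4=21  J5=3
Turnaround (C−A): J1=17  J2=6  J3=20  J4=17  J5=3
Response(J1) = first start − arrival = 3 − 3 = 0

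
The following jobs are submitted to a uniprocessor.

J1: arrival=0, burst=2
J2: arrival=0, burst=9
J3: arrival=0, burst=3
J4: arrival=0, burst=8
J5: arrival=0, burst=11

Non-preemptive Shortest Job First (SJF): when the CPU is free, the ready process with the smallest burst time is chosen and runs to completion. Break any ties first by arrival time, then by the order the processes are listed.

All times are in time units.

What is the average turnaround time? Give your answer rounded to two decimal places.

Timeline: | J1 0-2 | J3 2-5 | J4 5-13 | J2 13-22 | J5 22-33 |
Completion: J1=2  J2=22  J3=5  J4=13  J5=33
Turnaround times: J1=2, J2=22, J3=5, J4=13, J5=33
Average turnaround = (2+22+5+13+33) / 5 = 75/5 = 15.00

15.00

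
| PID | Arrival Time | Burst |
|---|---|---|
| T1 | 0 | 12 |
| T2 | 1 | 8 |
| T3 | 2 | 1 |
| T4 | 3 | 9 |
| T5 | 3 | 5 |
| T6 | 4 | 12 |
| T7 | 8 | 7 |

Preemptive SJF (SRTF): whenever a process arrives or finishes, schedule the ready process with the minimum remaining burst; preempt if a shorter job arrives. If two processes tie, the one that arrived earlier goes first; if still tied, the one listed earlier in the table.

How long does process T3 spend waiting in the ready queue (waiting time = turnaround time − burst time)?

Gantt: | T1 0-1 | T2 1-2 | T3 2-3 | T5 3-8 | T2 8-15 | T7 15-22 | T4 22-31 | T1 31-42 | T6 42-54 |
Completion: T1=42  T2=15  T3=3  T4=31  T5=8  T6=54  T7=22
Waiting(T3) = turnaround − burst = 1 − 1 = 0

0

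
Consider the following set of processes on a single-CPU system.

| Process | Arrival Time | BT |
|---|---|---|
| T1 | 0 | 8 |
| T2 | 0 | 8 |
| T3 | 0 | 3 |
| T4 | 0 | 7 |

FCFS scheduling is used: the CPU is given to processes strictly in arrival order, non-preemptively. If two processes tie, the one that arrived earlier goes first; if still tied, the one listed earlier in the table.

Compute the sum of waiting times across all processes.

Gantt: | T1 0-8 | T2 8-16 | T3 16-19 | T4 19-26 |
Completion: T1=8  T2=16  T3=19  T4=26
Waiting = turnaround − burst: T1=0, T2=8, T3=16, T4=19
Total waiting = 0 + 8 + 16 + 19 = 43

43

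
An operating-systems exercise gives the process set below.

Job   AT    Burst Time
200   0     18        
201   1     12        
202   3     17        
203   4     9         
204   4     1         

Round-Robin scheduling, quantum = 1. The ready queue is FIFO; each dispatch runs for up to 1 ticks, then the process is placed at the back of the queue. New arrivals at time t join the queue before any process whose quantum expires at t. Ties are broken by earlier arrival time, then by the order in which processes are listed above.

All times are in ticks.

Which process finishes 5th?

Schedule: | 200 0-1 | 201 1-2 | 200 2-3 | 201 3-4 | 202 4-5 | 200 5-6 | 203 6-7 | 204 7-8 | 201 8-9 | 202 9-10 | 200 10-11 | 203 11-12 | 201 12-13 | 202 13-14 | 200 14-15 | 203 15-16 | 201 16-17 | 202 17-18 | 200 18-19 | 203 19-20 | 201 20-21 | 202 21-22 | 200 22-23 | 203 23-24 | 201 24-25 | 202 25-26 | 200 26-27 | 203 27-28 | 201 28-29 | 202 29-30 | 200 30-31 | 203 31-32 | 201 32-33 | 202 33-34 | 200 34-35 | 203 35-36 | 201 36-37 | 202 37-38 | 200 38-39 | 203 39-40 | 201 40-41 | 202 41-42 | 200 42-43 | 201 43-44 | 202 44-45 | 200 45-46 | 202 46-47 | 200 47-48 | 202 48-49 | 200 49-50 | 202 50-51 | 200 51-52 | 202 52-53 | 200 53-54 | 202 54-55 | 200 55-56 | 202 56-57 |
Completion: 200=56  201=44  202=57  203=40  204=8
Turnaround (C−A): 200=56  201=43  202=54  203=36  204=4
Finish order: 204 → 203 → 201 → 200 → 202

202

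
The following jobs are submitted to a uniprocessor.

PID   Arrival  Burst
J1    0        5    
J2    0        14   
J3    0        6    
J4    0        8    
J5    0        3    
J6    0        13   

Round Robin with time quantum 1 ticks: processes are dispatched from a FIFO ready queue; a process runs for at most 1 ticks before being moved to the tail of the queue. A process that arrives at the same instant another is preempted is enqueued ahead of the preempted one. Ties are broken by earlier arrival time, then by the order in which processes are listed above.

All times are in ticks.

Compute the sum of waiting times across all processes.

156

Schedule: | J1 0-1 | J2 1-2 | J3 2-3 | J4 3-4 | J5 4-5 | J6 5-6 | J1 6-7 | J2 7-8 | J3 8-9 | J4 9-10 | J5 10-11 | J6 11-12 | J1 12-13 | J2 13-14 | J3 14-15 | J4 15-16 | J5 16-17 | J6 17-18 | J1 18-19 | J2 19-20 | J3 20-21 | J4 21-22 | J6 22-23 | J1 23-24 | J2 24-25 | J3 25-26 | J4 26-27 | J6 27-28 | J2 28-29 | J3 29-30 | J4 30-31 | J6 31-32 | J2 32-33 | J4 33-34 | J6 34-35 | J2 35-36 | J4 36-37 | J6 37-38 | J2 38-39 | J6 39-40 | J2 40-41 | J6 41-42 | J2 42-43 | J6 43-44 | J2 44-45 | J6 45-46 | J2 46-47 | J6 47-48 | J2 48-49 |
Completion: J1=24  J2=49  J3=30  J4=37  J5=17  J6=48
Waiting = turnaround − burst: J1=19, J2=35, J3=24, J4=29, J5=14, J6=35
Total waiting = 19 + 35 + 24 + 29 + 14 + 35 = 156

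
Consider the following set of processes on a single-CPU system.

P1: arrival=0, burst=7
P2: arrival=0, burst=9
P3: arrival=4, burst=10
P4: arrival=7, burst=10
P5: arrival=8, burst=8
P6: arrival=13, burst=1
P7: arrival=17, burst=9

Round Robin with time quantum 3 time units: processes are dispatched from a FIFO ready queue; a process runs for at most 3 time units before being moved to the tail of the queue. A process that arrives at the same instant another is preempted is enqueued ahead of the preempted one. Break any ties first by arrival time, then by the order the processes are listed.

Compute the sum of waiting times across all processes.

Timeline: | P1 0-3 | P2 3-6 | P1 6-9 | P3 9-12 | P2 12-15 | P4 15-18 | P5 18-21 | P1 21-22 | P3 22-25 | P6 25-26 | P2 26-29 | P7 29-32 | P4 32-35 | P5 35-38 | P3 38-41 | P7 41-44 | P4 44-47 | P5 47-49 | P3 49-50 | P7 50-53 | P4 53-54 |
Completion: P1=22  P2=29  P3=50  P4=54  P5=49  P6=26  P7=53
Turnaround (C−A): P1=22  P2=29  P3=46  P4=47  P5=41  P6=13  P7=36
Waiting = turnaround − burst: P1=15, P2=20, P3=36, P4=37, P5=33, P6=12, P7=27
Total waiting = 15 + 20 + 36 + 37 + 33 + 12 + 27 = 180

180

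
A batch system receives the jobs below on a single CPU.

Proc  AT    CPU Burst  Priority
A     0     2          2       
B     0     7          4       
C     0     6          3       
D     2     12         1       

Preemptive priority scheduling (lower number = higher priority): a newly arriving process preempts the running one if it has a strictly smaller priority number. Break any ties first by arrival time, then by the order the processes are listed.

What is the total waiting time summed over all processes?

Timeline: | A 0-2 | D 2-14 | C 14-20 | B 20-27 |
Completion: A=2  B=27  C=20  D=14
Waiting = turnaround − burst: A=0, B=20, C=14, D=0
Total waiting = 0 + 20 + 14 + 0 = 34

34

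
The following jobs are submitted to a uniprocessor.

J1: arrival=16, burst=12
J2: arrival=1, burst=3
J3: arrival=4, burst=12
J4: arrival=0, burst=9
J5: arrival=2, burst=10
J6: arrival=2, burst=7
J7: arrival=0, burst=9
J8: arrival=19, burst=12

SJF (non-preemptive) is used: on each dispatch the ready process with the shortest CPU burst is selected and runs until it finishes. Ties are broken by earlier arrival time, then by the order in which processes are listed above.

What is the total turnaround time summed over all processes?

Schedule: | J4 0-9 | J2 9-12 | J6 12-19 | J7 19-28 | J5 28-38 | J3 38-50 | J1 50-62 | J8 62-74 |
Completion: J1=62  J2=12  J3=50  J4=9  J5=38  J6=19  J7=28  J8=74
Turnaround (C−A): J1=46  J2=11  J3=46  J4=9  J5=36  J6=17  J7=28  J8=55
Turnaround = completion − arrival: J1=46, J2=11, J3=46, J4=9, J5=36, J6=17, J7=28, J8=55
Total turnaround = 46 + 11 + 46 + 9 + 36 + 17 + 28 + 55 = 248

248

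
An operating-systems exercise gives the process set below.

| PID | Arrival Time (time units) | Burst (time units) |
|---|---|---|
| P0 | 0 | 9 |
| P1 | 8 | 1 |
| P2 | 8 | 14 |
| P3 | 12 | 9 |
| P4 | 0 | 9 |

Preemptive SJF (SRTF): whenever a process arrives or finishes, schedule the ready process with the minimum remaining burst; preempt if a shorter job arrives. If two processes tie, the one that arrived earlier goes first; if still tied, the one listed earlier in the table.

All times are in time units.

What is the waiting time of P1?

Schedule: | P0 0-9 | P1 9-10 | P4 10-19 | P3 19-28 | P2 28-42 |
Completion: P0=9  P1=10  P2=42  P3=28  P4=19
Waiting(P1) = turnaround − burst = 2 − 1 = 1

1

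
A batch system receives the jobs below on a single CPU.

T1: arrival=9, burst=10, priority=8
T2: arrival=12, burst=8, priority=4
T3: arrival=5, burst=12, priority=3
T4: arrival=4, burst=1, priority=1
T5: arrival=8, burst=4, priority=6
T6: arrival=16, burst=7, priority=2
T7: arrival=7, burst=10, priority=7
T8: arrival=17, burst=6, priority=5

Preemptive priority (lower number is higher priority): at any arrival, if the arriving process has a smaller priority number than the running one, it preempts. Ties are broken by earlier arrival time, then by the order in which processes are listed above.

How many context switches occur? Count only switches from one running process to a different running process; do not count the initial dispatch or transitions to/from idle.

8

Schedule: | idle 0-4 | T4 4-5 | T3 5-16 | T6 16-23 | T3 23-24 | T2 24-32 | T8 32-38 | T5 38-42 | T7 42-52 | T1 52-62 |
Completion: T1=62  T2=32  T3=24  T4=5  T5=42  T6=23  T7=52  T8=38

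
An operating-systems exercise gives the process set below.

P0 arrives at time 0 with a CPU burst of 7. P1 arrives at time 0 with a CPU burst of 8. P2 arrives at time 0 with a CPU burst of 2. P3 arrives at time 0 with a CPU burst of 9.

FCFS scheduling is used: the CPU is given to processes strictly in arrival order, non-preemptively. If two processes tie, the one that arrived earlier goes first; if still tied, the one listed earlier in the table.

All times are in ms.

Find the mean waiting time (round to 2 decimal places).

Gantt: | P0 0-7 | P1 7-15 | P2 15-17 | P3 17-26 |
Completion: P0=7  P1=15  P2=17  P3=26
Turnaround (C−A): P0=7  P1=15  P2=17  P3=26
Waiting times: P0=0, P1=7, P2=15, P3=17
Average waiting = (0+7+15+17) / 4 = 39/4 = 9.75

9.75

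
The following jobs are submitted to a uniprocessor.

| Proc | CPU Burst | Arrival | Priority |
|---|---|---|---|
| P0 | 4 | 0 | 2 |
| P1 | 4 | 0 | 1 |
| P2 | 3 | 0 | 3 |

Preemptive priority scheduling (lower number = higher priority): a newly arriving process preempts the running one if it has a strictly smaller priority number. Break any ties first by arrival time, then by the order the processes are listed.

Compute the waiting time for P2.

Schedule: | P1 0-4 | P0 4-8 | P2 8-11 |
Completion: P0=8  P1=4  P2=11
Waiting(P2) = turnaround − burst = 11 − 3 = 8

8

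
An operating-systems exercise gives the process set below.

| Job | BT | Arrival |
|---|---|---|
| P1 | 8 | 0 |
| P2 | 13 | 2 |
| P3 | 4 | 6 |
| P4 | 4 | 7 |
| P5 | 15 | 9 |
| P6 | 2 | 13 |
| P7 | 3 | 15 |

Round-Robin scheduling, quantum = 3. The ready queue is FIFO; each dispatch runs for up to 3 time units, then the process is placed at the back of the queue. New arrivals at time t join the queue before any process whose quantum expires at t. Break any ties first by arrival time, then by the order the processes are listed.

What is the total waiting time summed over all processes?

Schedule: | P1 0-3 | P2 3-6 | P1 6-9 | P3 9-12 | P2 12-15 | P4 15-18 | P5 18-21 | P1 21-23 | P3 23-24 | P6 24-26 | P7 26-29 | P2 29-32 | P4 32-33 | P5 33-36 | P2 36-39 | P5 39-42 | P2 42-43 | P5 43-49 |
Completion: P1=23  P2=43  P3=24  P4=33  P5=49  P6=26  P7=29
Turnaround (C−A): P1=23  P2=41  P3=18  P4=26  P5=40  P6=13  P7=14
Waiting = turnaround − burst: P1=15, P2=28, P3=14, P4=22, P5=25, P6=11, P7=11
Total waiting = 15 + 28 + 14 + 22 + 25 + 11 + 11 = 126

126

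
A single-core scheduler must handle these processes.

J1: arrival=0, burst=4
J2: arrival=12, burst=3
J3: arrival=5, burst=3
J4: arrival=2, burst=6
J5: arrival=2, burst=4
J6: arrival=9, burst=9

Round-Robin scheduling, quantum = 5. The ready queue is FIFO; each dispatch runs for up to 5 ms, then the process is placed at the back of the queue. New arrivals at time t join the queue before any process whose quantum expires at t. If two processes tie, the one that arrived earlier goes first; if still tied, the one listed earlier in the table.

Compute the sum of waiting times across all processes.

50

Gantt: | J1 0-4 | J4 4-9 | J5 9-13 | J3 13-16 | J6 16-21 | J4 21-22 | J2 22-25 | J6 25-29 |
Completion: J1=4  J2=25  J3=16  J4=22  J5=13  J6=29
Turnaround (C−A): J1=4  J2=13  J3=11  J4=20  J5=11  J6=20
Waiting = turnaround − burst: J1=0, J2=10, J3=8, J4=14, J5=7, J6=11
Total waiting = 0 + 10 + 8 + 14 + 7 + 11 = 50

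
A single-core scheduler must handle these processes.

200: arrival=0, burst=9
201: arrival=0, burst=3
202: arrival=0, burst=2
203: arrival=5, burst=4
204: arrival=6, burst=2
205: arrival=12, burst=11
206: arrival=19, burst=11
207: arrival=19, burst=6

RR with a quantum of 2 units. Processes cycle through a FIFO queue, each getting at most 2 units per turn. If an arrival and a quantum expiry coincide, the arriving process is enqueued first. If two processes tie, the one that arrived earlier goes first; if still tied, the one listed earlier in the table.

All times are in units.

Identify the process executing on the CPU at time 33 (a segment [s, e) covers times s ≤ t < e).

205

Schedule: | 200 0-2 | 201 2-4 | 202 4-6 | 200 6-8 | 201 8-9 | 203 9-11 | 204 11-13 | 200 13-15 | 203 15-17 | 205 17-19 | 200 19-21 | 206 21-23 | 207 23-25 | 205 25-27 | 200 27-28 | 206 28-30 | 207 30-32 | 205 32-34 | 206 34-36 | 207 36-38 | 205 38-40 | 206 40-42 | 205 42-44 | 206 44-46 | 205 46-47 | 206 47-48 |
Completion: 200=28  201=9  202=6  203=17  204=13  205=47  206=48  207=38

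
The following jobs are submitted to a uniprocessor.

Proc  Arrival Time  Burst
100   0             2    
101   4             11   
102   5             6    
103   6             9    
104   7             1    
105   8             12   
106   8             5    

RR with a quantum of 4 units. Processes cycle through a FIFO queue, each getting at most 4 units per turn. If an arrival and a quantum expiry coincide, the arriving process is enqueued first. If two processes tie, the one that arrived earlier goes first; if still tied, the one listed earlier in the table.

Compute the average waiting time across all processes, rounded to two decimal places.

20.14

Gantt: | 100 0-2 | idle 2-4 | 101 4-8 | 102 8-12 | 103 12-16 | 104 16-17 | 105 17-21 | 106 21-25 | 101 25-29 | 102 29-31 | 103 31-35 | 105 35-39 | 106 39-40 | 101 40-43 | 103 43-44 | 105 44-48 |
Completion: 100=2  101=43  102=31  103=44  104=17  105=48  106=40
Turnaround (C−A): 100=2  101=39  102=26  103=38  104=10  105=40  106=32
Waiting times: 100=0, 101=28, 102=20, 103=29, 104=9, 105=28, 106=27
Average waiting = (0+28+20+29+9+28+27) / 7 = 141/7 = 20.14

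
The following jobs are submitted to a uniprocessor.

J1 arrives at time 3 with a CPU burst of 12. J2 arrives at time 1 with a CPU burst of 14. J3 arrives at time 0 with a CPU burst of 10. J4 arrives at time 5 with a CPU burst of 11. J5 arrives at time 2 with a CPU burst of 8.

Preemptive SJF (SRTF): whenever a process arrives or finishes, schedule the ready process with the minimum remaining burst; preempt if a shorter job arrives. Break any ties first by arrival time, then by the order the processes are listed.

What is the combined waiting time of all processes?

Schedule: | J3 0-10 | J5 10-18 | J4 18-29 | J1 29-41 | J2 41-55 |
Completion: J1=41  J2=55  J3=10  J4=29  J5=18
Waiting = turnaround − burst: J1=26, J2=40, J3=0, J4=13, J5=8
Total waiting = 26 + 40 + 0 + 13 + 8 = 87

87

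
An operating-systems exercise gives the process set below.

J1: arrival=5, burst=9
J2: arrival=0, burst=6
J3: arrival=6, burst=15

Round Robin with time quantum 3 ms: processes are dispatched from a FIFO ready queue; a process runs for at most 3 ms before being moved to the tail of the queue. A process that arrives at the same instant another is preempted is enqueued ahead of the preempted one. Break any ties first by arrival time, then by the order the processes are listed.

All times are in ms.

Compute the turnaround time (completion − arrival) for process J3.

Schedule: | J2 0-6 | J1 6-9 | J3 9-12 | J1 12-15 | J3 15-18 | J1 18-21 | J3 21-30 |
Completion: J1=21  J2=6  J3=30
Turnaround(J3) = completion − arrival = 30 − 6 = 24

24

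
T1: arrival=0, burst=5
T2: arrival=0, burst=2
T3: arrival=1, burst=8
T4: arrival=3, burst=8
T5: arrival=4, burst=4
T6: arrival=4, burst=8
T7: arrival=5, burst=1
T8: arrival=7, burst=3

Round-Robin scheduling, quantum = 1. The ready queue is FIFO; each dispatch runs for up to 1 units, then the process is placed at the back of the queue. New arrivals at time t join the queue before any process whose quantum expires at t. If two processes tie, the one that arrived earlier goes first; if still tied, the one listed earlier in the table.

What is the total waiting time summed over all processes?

141

Schedule: | T1 0-1 | T2 1-2 | T3 2-3 | T1 3-4 | T2 4-5 | T4 5-6 | T3 6-7 | T5 7-8 | T6 8-9 | T1 9-10 | T7 10-11 | T4 11-12 | T8 12-13 | T3 13-14 | T5 14-15 | T6 15-16 | T1 16-17 | T4 17-18 | T8 18-19 | T3 19-20 | T5 20-21 | T6 21-22 | T1 22-23 | T4 23-24 | T8 24-25 | T3 25-26 | T5 26-27 | T6 27-28 | T4 28-29 | T3 29-30 | T6 30-31 | T4 31-32 | T3 32-33 | T6 33-34 | T4 34-35 | T3 35-36 | T6 36-37 | T4 37-38 | T6 38-39 |
Completion: T1=23  T2=5  T3=36  T4=38  T5=27  T6=39  T7=11  T8=25
Waiting = turnaround − burst: T1=18, T2=3, T3=27, T4=27, T5=19, T6=27, T7=5, T8=15
Total waiting = 18 + 3 + 27 + 27 + 19 + 27 + 5 + 15 = 141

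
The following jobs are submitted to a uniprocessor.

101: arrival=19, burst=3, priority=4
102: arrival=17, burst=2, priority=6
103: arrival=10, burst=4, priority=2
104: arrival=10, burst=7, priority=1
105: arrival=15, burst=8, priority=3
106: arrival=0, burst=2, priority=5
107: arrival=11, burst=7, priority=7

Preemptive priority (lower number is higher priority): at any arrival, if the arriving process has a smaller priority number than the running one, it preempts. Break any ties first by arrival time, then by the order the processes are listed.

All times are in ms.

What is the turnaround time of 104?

7

Timeline: | 106 0-2 | idle 2-10 | 104 10-17 | 103 17-21 | 105 21-29 | 101 29-32 | 102 32-34 | 107 34-41 |
Completion: 101=32  102=34  103=21  104=17  105=29  106=2  107=41
Turnaround (C−A): 101=13  102=17  103=11  104=7  105=14  106=2  107=30
Turnaround(104) = completion − arrival = 17 − 10 = 7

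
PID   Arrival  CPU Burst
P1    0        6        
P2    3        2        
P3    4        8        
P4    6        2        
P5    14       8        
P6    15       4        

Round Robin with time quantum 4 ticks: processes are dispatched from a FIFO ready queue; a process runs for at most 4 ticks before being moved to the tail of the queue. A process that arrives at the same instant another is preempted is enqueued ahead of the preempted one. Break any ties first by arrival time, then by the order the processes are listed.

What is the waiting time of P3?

6

Gantt: | P1 0-4 | P2 4-6 | P3 6-10 | P1 10-12 | P4 12-14 | P3 14-18 | P5 18-22 | P6 22-26 | P5 26-30 |
Completion: P1=12  P2=6  P3=18  P4=14  P5=30  P6=26
Turnaround (C−A): P1=12  P2=3  P3=14  P4=8  P5=16  P6=11
Waiting(P3) = turnaround − burst = 14 − 8 = 6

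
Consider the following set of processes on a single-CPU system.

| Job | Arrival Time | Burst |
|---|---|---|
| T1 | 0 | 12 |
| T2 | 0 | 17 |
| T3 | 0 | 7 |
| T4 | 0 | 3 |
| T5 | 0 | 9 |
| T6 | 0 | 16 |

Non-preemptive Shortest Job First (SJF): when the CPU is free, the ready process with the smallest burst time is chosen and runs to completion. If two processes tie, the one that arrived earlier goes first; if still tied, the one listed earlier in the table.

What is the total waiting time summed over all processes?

110

Gantt: | T4 0-3 | T3 3-10 | T5 10-19 | T1 19-31 | T6 31-47 | T2 47-64 |
Completion: T1=31  T2=64  T3=10  T4=3  T5=19  T6=47
Turnaround (C−A): T1=31  T2=64  T3=10  T4=3  T5=19  T6=47
Waiting = turnaround − burst: T1=19, T2=47, T3=3, T4=0, T5=10, T6=31
Total waiting = 19 + 47 + 3 + 0 + 10 + 31 = 110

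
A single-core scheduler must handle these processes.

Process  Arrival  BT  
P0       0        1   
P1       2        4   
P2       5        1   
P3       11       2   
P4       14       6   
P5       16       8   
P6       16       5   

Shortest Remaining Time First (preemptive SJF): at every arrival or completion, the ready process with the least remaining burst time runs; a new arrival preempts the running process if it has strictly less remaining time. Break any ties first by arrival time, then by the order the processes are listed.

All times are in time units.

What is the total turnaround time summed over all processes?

41

Timeline: | P0 0-1 | idle 1-2 | P1 2-6 | P2 6-7 | idle 7-11 | P3 11-13 | idle 13-14 | P4 14-20 | P6 20-25 | P5 25-33 |
Completion: P0=1  P1=6  P2=7  P3=13  P4=20  P5=33  P6=25
Turnaround (C−A): P0=1  P1=4  P2=2  P3=2  P4=6  P5=17  P6=9
Turnaround = completion − arrival: P0=1, P1=4, P2=2, P3=2, P4=6, P5=17, P6=9
Total turnaround = 1 + 4 + 2 + 2 + 6 + 17 + 9 = 41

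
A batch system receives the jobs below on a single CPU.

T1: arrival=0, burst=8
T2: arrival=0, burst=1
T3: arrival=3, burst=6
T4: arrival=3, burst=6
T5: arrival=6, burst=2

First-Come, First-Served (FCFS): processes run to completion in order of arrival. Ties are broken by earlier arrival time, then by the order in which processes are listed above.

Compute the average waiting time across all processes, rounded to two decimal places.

Gantt: | T1 0-8 | T2 8-9 | T3 9-15 | T4 15-21 | T5 21-23 |
Completion: T1=8  T2=9  T3=15  T4=21  T5=23
Waiting times: T1=0, T2=8, T3=6, T4=12, T5=15
Average waiting = (0+8+6+12+15) / 5 = 41/5 = 8.20

8.20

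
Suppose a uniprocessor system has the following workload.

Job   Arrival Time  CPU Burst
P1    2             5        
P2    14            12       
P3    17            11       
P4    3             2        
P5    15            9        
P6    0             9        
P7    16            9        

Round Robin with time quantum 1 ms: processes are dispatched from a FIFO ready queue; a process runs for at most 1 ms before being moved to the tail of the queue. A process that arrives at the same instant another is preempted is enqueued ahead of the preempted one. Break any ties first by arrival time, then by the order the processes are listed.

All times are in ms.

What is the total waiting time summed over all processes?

132

Gantt: | P6 0-2 | P1 2-3 | P6 3-4 | P4 4-5 | P1 5-6 | P6 6-7 | P4 7-8 | P1 8-9 | P6 9-10 | P1 10-11 | P6 11-12 | P1 12-13 | P6 13-14 | P2 14-15 | P6 15-16 | P5 16-17 | P2 17-18 | P7 18-19 | P6 19-20 | P3 20-21 | P5 21-22 | P2 22-23 | P7 23-24 | P3 24-25 | P5 25-26 | P2 26-27 | P7 27-28 | P3 28-29 | P5 29-30 | P2 30-31 | P7 31-32 | P3 32-33 | P5 33-34 | P2 34-35 | P7 35-36 | P3 36-37 | P5 37-38 | P2 38-39 | P7 39-40 | P3 40-41 | P5 41-42 | P2 42-43 | P7 43-44 | P3 44-45 | P5 45-46 | P2 46-47 | P7 47-48 | P3 48-49 | P5 49-50 | P2 50-51 | P7 51-52 | P3 52-53 | P2 53-54 | P3 54-55 | P2 55-56 | P3 56-57 |
Completion: P1=13  P2=56  P3=57  P4=8  P5=50  P6=20  P7=52
Turnaround (C−A): P1=11  P2=42  P3=40  P4=5  P5=35  P6=20  P7=36
Waiting = turnaround − burst: P1=6, P2=30, P3=29, P4=3, P5=26, P6=11, P7=27
Total waiting = 6 + 30 + 29 + 3 + 26 + 11 + 27 = 132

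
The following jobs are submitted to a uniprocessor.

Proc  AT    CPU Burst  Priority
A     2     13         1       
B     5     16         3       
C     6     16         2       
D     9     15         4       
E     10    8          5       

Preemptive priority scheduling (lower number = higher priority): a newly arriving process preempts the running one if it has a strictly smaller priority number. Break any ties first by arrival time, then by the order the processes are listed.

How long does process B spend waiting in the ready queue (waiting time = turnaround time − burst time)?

Schedule: | idle 0-2 | A 2-15 | C 15-31 | B 31-47 | D 47-62 | E 62-70 |
Completion: A=15  B=47  C=31  D=62  E=70
Turnaround (C−A): A=13  B=42  C=25  D=53  E=60
Waiting(B) = turnaround − burst = 42 − 16 = 26

26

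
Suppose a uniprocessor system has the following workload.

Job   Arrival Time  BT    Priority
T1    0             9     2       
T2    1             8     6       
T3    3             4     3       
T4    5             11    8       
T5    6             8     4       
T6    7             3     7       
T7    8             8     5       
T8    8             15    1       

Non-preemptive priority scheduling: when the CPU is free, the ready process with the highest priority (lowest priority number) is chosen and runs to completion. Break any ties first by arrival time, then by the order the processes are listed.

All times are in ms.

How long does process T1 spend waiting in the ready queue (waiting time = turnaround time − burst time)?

0

Gantt: | T1 0-9 | T8 9-24 | T3 24-28 | T5 28-36 | T7 36-44 | T2 44-52 | T6 52-55 | T4 55-66 |
Completion: T1=9  T2=52  T3=28  T4=66  T5=36  T6=55  T7=44  T8=24
Turnaround (C−A): T1=9  T2=51  T3=25  T4=61  T5=30  T6=48  T7=36  T8=16
Waiting(T1) = turnaround − burst = 9 − 9 = 0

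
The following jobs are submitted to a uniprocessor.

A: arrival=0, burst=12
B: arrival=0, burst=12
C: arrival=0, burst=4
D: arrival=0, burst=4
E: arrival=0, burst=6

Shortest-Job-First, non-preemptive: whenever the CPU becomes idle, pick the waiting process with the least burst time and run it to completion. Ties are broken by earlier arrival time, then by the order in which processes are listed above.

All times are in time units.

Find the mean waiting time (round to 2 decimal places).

10.40

Timeline: | C 0-4 | D 4-8 | E 8-14 | A 14-26 | B 26-38 |
Completion: A=26  B=38  C=4  D=8  E=14
Waiting times: A=14, B=26, C=0, D=4, E=8
Average waiting = (14+26+0+4+8) / 5 = 52/5 = 10.40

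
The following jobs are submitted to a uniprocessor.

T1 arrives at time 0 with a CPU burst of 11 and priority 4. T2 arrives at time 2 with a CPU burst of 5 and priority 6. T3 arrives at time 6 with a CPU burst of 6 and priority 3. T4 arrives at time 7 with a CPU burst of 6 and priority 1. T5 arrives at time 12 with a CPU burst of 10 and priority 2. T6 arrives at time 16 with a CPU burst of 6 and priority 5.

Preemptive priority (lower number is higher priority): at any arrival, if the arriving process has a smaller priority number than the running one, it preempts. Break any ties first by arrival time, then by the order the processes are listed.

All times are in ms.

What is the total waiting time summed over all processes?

93

Schedule: | T1 0-6 | T3 6-7 | T4 7-13 | T5 13-23 | T3 23-28 | T1 28-33 | T6 33-39 | T2 39-44 |
Completion: T1=33  T2=44  T3=28  T4=13  T5=23  T6=39
Turnaround (C−A): T1=33  T2=42  T3=22  T4=6  T5=11  T6=23
Waiting = turnaround − burst: T1=22, T2=37, T3=16, T4=0, T5=1, T6=17
Total waiting = 22 + 37 + 16 + 0 + 1 + 17 = 93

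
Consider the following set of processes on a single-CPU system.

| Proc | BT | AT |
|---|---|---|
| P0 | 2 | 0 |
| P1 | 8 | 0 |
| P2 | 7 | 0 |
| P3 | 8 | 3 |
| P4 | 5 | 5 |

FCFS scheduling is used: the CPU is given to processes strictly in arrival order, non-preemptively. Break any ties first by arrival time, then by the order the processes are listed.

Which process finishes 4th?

Gantt: | P0 0-2 | P1 2-10 | P2 10-17 | P3 17-25 | P4 25-30 |
Completion: P0=2  P1=10  P2=17  P3=25  P4=30
Turnaround (C−A): P0=2  P1=10  P2=17  P3=22  P4=25
Finish order: P0 → P1 → P2 → P3 → P4

P3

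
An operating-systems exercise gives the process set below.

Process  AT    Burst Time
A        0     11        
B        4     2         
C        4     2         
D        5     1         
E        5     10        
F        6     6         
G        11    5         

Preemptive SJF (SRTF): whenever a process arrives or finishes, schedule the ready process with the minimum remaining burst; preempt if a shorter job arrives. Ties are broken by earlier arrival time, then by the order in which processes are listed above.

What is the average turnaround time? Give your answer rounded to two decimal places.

12.29

Schedule: | A 0-4 | B 4-6 | D 6-7 | C 7-9 | F 9-15 | G 15-20 | A 20-27 | E 27-37 |
Completion: A=27  B=6  C=9  D=7  E=37  F=15  G=20
Turnaround times: A=27, B=2, C=5, D=2, E=32, F=9, G=9
Average turnaround = (27+2+5+2+32+9+9) / 7 = 86/7 = 12.29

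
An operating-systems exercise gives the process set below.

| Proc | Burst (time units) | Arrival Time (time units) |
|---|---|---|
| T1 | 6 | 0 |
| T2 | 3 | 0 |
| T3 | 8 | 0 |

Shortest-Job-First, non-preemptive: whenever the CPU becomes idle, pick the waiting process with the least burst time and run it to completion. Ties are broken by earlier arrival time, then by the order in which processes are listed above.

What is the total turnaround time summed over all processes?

Schedule: | T2 0-3 | T1 3-9 | T3 9-17 |
Completion: T1=9  T2=3  T3=17
Turnaround (C−A): T1=9  T2=3  T3=17
Turnaround = completion − arrival: T1=9, T2=3, T3=17
Total turnaround = 9 + 3 + 17 = 29

29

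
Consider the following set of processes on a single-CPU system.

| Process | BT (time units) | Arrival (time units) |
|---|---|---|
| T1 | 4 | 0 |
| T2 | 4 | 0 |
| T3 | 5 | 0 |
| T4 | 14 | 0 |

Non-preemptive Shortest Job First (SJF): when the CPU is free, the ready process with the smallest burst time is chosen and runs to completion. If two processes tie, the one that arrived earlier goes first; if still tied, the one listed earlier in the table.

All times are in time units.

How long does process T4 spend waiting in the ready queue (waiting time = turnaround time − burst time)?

Schedule: | T1 0-4 | T2 4-8 | T3 8-13 | T4 13-27 |
Completion: T1=4  T2=8  T3=13  T4=27
Waiting(T4) = turnaround − burst = 27 − 14 = 13

13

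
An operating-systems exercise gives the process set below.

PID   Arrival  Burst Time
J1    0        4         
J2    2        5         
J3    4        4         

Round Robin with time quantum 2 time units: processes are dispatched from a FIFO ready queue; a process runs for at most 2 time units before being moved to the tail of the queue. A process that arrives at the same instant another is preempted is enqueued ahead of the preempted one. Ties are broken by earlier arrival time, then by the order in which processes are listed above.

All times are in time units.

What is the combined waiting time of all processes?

Gantt: | J1 0-2 | J2 2-4 | J1 4-6 | J3 6-8 | J2 8-10 | J3 10-12 | J2 12-13 |
Completion: J1=6  J2=13  J3=12
Waiting = turnaround − burst: J1=2, J2=6, J3=4
Total waiting = 2 + 6 + 4 = 12

12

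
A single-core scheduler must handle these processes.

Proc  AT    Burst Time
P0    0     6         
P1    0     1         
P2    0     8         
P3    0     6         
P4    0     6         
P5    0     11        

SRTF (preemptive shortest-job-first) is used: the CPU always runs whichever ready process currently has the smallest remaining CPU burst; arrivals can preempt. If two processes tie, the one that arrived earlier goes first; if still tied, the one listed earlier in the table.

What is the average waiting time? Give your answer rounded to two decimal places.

11.17

Gantt: | P1 0-1 | P0 1-7 | P3 7-13 | P4 13-19 | P2 19-27 | P5 27-38 |
Completion: P0=7  P1=1  P2=27  P3=13  P4=19  P5=38
Turnaround (C−A): P0=7  P1=1  P2=27  P3=13  P4=19  P5=38
Waiting times: P0=1, P1=0, P2=19, P3=7, P4=13, P5=27
Average waiting = (1+0+19+7+13+27) / 6 = 67/6 = 11.17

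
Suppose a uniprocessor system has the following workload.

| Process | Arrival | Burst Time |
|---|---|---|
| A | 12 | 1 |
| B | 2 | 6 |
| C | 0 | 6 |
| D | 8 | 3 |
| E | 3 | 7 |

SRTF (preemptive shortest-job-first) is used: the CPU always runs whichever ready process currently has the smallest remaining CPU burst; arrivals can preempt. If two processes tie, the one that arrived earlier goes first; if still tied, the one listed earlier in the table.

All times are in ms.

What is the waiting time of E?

13

Gantt: | C 0-6 | B 6-8 | D 8-11 | B 11-12 | A 12-13 | B 13-16 | E 16-23 |
Completion: A=13  B=16  C=6  D=11  E=23
Turnaround (C−A): A=1  B=14  C=6  D=3  E=20
Waiting(E) = turnaround − burst = 20 − 7 = 13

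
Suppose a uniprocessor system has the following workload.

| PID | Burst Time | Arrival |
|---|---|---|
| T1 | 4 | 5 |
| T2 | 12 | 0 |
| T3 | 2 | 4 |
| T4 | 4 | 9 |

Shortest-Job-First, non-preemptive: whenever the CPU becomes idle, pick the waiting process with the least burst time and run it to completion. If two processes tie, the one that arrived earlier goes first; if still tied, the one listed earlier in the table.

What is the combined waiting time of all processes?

Timeline: | T2 0-12 | T3 12-14 | T1 14-18 | T4 18-22 |
Completion: T1=18  T2=12  T3=14  T4=22
Turnaround (C−A): T1=13  T2=12  T3=10  T4=13
Waiting = turnaround − burst: T1=9, T2=0, T3=8, T4=9
Total waiting = 9 + 0 + 8 + 9 = 26

26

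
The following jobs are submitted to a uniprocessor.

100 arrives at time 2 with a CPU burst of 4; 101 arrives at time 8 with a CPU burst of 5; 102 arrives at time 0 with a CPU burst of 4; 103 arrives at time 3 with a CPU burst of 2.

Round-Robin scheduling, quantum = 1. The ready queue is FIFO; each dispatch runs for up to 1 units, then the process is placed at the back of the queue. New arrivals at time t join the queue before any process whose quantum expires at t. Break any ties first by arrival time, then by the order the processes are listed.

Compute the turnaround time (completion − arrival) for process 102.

Gantt: | 102 0-2 | 100 2-3 | 102 3-4 | 103 4-5 | 100 5-6 | 102 6-7 | 103 7-8 | 100 8-9 | 101 9-10 | 100 10-11 | 101 11-15 |
Completion: 100=11  101=15  102=7  103=8
Turnaround (C−A): 100=9  101=7  102=7  103=5
Turnaround(102) = completion − arrival = 7 − 0 = 7

7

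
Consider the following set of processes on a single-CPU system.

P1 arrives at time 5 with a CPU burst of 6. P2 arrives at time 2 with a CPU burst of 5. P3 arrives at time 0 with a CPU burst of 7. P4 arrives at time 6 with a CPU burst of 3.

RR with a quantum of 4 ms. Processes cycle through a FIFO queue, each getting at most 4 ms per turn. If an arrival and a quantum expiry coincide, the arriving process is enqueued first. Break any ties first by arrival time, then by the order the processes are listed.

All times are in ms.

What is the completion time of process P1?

21

Gantt: | P3 0-4 | P2 4-8 | P3 8-11 | P1 11-15 | P4 15-18 | P2 18-19 | P1 19-21 |
Completion: P1=21  P2=19  P3=11  P4=18
Turnaround (C−A): P1=16  P2=17  P3=11  P4=12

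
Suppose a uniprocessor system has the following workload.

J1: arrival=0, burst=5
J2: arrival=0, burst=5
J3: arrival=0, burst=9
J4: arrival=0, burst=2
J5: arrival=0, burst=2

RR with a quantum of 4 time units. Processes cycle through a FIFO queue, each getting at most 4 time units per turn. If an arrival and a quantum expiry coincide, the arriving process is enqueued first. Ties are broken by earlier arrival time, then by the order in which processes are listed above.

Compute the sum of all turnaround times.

88

Schedule: | J1 0-4 | J2 4-8 | J3 8-12 | J4 12-14 | J5 14-16 | J1 16-17 | J2 17-18 | J3 18-23 |
Completion: J1=17  J2=18  J3=23  J4=14  J5=16
Turnaround (C−A): J1=17  J2=18  J3=23  J4=14  J5=16
Turnaround = completion − arrival: J1=17, J2=18, J3=23, J4=14, J5=16
Total turnaround = 17 + 18 + 23 + 14 + 16 = 88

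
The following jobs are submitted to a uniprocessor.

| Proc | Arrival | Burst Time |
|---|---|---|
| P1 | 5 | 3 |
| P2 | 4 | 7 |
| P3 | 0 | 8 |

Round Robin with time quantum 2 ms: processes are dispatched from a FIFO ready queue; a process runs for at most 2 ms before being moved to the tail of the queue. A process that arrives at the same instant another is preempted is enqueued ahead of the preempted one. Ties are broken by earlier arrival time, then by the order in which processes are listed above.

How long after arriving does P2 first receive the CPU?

Gantt: | P3 0-4 | P2 4-6 | P3 6-8 | P1 8-10 | P2 10-12 | P3 12-14 | P1 14-15 | P2 15-18 |
Completion: P1=15  P2=18  P3=14
Response(P2) = first start − arrival = 4 − 4 = 0

0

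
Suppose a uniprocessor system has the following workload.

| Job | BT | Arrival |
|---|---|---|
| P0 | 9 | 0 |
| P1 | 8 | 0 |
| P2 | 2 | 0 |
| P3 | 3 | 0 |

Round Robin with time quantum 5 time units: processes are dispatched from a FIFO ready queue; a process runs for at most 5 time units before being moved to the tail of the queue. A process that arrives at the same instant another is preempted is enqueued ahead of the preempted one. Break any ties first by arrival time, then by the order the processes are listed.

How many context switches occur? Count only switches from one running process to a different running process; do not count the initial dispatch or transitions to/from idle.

5

Schedule: | P0 0-5 | P1 5-10 | P2 10-12 | P3 12-15 | P0 15-19 | P1 19-22 |
Completion: P0=19  P1=22  P2=12  P3=15
Turnaround (C−A): P0=19  P1=22  P2=12  P3=15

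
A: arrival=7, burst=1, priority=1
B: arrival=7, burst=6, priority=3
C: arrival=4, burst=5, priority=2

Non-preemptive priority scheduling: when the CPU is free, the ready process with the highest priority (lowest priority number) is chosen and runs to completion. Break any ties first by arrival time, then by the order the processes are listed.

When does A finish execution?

Gantt: | idle 0-4 | C 4-9 | A 9-10 | B 10-16 |
Completion: A=10  B=16  C=9
Turnaround (C−A): A=3  B=9  C=5

10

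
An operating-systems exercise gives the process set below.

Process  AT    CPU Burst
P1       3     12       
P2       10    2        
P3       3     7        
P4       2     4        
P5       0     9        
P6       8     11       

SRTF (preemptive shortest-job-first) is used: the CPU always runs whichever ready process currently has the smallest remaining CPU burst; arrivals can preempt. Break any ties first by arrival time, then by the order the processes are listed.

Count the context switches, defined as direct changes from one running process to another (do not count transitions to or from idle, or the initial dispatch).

7

Schedule: | P5 0-2 | P4 2-6 | P5 6-10 | P2 10-12 | P5 12-15 | P3 15-22 | P6 22-33 | P1 33-45 |
Completion: P1=45  P2=12  P3=22  P4=6  P5=15  P6=33
Turnaround (C−A): P1=42  P2=2  P3=19  P4=4  P5=15  P6=25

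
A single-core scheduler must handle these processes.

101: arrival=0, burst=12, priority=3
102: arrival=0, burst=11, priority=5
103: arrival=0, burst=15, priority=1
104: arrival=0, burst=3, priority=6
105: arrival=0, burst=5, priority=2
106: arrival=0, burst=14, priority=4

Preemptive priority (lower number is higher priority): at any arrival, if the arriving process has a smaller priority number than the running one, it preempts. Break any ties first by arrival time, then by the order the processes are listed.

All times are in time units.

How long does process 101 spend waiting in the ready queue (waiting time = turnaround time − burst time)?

Timeline: | 103 0-15 | 105 15-20 | 101 20-32 | 106 32-46 | 102 46-57 | 104 57-60 |
Completion: 101=32  102=57  103=15  104=60  105=20  106=46
Turnaround (C−A): 101=32  102=57  103=15  104=60  105=20  106=46
Waiting(101) = turnaround − burst = 32 − 12 = 20

20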